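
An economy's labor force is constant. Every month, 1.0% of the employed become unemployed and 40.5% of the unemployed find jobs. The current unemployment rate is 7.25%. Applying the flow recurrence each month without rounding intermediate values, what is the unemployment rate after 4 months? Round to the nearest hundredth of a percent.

Unemployment rate after four months ≈ 2.98%.

With a fixed labor force, u_{t+1} = u_t + s·(1−u_t) − f·u_t = u_t·(1−s−f) + s.
Here 1−s−f = 0.585 and s = 0.010.
u_1 = 0.072500 × 0.585 + 0.010 = 0.052412.
u_2 = 0.052412 × 0.585 + 0.010 = 0.040661.
u_3 = 0.040661 × 0.585 + 0.010 = 0.033787.
u_4 = 0.033787 × 0.585 + 0.010 = 0.029765.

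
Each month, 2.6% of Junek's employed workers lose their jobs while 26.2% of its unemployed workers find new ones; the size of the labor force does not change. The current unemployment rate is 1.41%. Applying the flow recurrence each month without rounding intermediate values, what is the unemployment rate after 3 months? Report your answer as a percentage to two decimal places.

Unemployment rate after three months ≈ 6.28%.

With a fixed labor force, u_{t+1} = u_t + s·(1−u_t) − f·u_t = u_t·(1−s−f) + s.
Here 1−s−f = 0.712 and s = 0.026.
u_1 = 0.014100 × 0.712 + 0.026 = 0.036039.
u_2 = 0.036039 × 0.712 + 0.026 = 0.051660.
u_3 = 0.051660 × 0.712 + 0.026 = 0.062782.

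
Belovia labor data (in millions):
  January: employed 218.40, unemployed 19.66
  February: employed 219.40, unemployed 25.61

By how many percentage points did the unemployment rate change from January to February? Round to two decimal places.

January: labor force = 218.40 + 19.66 = 238.06; u = 19.66/238.06 = 8.26%.
February: labor force = 219.40 + 25.61 = 245.01; u = 25.61/245.01 = 10.45%.
Change = 10.45% − 8.26% = +2.19 pp.

The unemployment rate changed by +2.19 percentage points.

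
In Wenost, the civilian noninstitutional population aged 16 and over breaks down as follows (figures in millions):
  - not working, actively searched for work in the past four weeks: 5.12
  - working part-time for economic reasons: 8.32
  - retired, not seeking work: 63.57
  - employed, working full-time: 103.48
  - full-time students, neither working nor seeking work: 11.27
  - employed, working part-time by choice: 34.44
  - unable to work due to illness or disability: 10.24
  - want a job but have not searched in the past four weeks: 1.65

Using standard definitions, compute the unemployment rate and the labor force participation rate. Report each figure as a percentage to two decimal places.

Unemployment rate ≈ 3.38%; labor force participation rate ≈ 63.57%.

Employed = 8.32 + 103.48 + 34.44 = 146.24 million (anyone who worked, including part-time for economic reasons, counts as employed).
Unemployed = 5.12 million.
Labor force = 146.24 + 5.12 = 151.36 million.
Not in labor force = 63.57 + 11.27 + 10.24 + 1.65 = 86.73 million (those not working and not actively searching are outside the labor force — including those who want a job but have given up searching).
Civilian working-age population = 151.36 + 86.73 = 238.09 million.
Unemployment rate = 5.12 / 151.36 = 3.38%.
Labor force participation rate = 151.36 / 238.09 = 63.57%.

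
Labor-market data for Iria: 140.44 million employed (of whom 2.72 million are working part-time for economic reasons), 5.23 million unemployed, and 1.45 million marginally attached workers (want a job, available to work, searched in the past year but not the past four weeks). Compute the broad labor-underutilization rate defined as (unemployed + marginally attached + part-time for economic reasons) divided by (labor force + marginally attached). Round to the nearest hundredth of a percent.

Labor force = 140.44 + 5.23 = 145.67 million.
Numerator = 5.23 + 1.45 + 2.72 = 9.40 million.
Denominator = 145.67 + 1.45 = 147.12 million.
Broad rate = 9.40 / 147.12 = 6.39%.

Broad underutilization rate ≈ 6.39%.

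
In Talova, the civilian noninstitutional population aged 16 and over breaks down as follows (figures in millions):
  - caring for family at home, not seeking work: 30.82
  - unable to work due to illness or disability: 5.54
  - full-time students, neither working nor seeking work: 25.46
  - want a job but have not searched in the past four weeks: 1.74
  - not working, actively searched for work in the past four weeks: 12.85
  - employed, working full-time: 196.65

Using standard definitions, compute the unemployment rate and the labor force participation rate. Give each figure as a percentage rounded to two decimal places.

Unemployment rate ≈ 6.13%; labor force participation rate ≈ 76.72%.

Employed = 196.65 million.
Unemployed = 12.85 million.
Labor force = 196.65 + 12.85 = 209.50 million.
Not in labor force = 30.82 + 5.54 + 25.46 + 1.74 = 63.56 million (those not working and not actively searching are outside the labor force — including those who want a job but have given up searching).
Civilian working-age population = 209.50 + 63.56 = 273.06 million.
Unemployment rate = 12.85 / 209.50 = 6.13%.
Labor force participation rate = 209.50 / 273.06 = 76.72%.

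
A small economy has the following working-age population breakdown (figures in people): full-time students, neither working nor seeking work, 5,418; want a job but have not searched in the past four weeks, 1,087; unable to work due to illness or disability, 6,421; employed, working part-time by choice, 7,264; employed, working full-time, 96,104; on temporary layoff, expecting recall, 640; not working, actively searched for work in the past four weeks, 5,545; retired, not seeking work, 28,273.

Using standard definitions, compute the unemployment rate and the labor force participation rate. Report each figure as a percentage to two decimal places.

Employed = 7,264 + 96,104 = 103,368.
Unemployed = 640 + 5,545 = 6,185 (jobless and actively searching, or on temporary layoff).
Labor force = 103,368 + 6,185 = 109,553.
Not in labor force = 5,418 + 1,087 + 6,421 + 28,273 = 41,199 (those not working and not actively searching are outside the labor force — including those who want a job but have given up searching).
Civilian working-age population = 109,553 + 41,199 = 150,752.
Unemployment rate = 6,185 / 109,553 = 5.65%.
Labor force participation rate = 109,553 / 150,752 = 72.67%.

Unemployment rate ≈ 5.65%; labor force participation rate ≈ 72.67%.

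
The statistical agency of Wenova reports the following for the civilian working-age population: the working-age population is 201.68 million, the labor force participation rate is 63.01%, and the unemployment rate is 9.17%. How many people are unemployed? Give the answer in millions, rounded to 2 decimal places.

About 11.65 million are unemployed.

Labor force = 0.6301 × 201.68 = 127.08 million.
Unemployed = 0.0917 × 127.08 ≈ 11.65 million.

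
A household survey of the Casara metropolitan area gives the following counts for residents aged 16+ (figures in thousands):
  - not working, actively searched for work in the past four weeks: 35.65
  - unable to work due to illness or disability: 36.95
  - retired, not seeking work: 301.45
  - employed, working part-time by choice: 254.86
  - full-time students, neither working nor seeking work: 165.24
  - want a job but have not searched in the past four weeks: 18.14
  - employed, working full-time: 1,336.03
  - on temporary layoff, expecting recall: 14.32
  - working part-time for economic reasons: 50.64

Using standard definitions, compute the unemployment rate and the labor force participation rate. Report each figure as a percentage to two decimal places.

Unemployment rate ≈ 2.95%; labor force participation rate ≈ 76.43%.

Employed = 254.86 + 1,336.03 + 50.64 = 1,641.53 thousand (anyone who worked, including part-time for economic reasons, counts as employed).
Unemployed = 35.65 + 14.32 = 49.97 thousand (jobless and actively searching, or on temporary layoff).
Labor force = 1,641.53 + 49.97 = 1,691.50 thousand.
Not in labor force = 36.95 + 301.45 + 165.24 + 18.14 = 521.78 thousand (those not working and not actively searching are outside the labor force — including those who want a job but have given up searching).
Civilian working-age population = 1,691.50 + 521.78 = 2,213.28 thousand.
Unemployment rate = 49.97 / 1,691.50 = 2.95%.
Labor force participation rate = 1,691.50 / 2,213.28 = 76.43%.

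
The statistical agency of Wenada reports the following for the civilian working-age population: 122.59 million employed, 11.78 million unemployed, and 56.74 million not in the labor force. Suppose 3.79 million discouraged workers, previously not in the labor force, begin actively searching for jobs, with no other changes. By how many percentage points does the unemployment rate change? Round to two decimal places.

Initially, labor force = 122.59 + 11.78 = 134.37 million, so u = 11.78/134.37 = 8.77%.
After the change, unemployed and labor force both rise by 3.79 → E = 122.59, U = 15.57, labor force = 138.16 million.
New unemployment rate = 15.57 / 138.16 = 11.27%.
Change = 11.27% − 8.77% = +2.50 percentage points.

The unemployment rate changes by +2.50 percentage points.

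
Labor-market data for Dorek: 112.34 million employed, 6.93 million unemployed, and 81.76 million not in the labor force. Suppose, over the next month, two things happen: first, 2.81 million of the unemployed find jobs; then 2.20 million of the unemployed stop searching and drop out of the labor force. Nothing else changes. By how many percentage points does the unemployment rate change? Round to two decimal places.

Initially, labor force = 112.34 + 6.93 = 119.27 million, so u = 6.93/119.27 = 5.81%.
After the first change, unemployed falls and employed rises by 2.81; labor force unchanged → E = 115.15, U = 4.12, labor force = 119.27 million.
After the second change, unemployed and labor force both fall by 2.20 → E = 115.15, U = 1.92, labor force = 117.07 million.
New unemployment rate = 1.92 / 117.07 = 1.64%.
Change = 1.64% − 5.81% = −4.17 percentage points.

The unemployment rate changes by −4.17 percentage points.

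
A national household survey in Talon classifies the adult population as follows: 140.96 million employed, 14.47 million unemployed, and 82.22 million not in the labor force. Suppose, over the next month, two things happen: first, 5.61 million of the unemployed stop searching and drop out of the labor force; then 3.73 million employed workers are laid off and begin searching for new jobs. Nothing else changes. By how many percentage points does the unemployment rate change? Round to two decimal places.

Initially, labor force = 140.96 + 14.47 = 155.43 million, so u = 14.47/155.43 = 9.31%.
After the first change, unemployed and labor force both fall by 5.61 → E = 140.96, U = 8.86, labor force = 149.82 million.
After the second change, employed falls and unemployed rises by 3.73; labor force unchanged → E = 137.23, U = 12.59, labor force = 149.82 million.
New unemployment rate = 12.59 / 149.82 = 8.40%.
Change = 8.40% − 9.31% = −0.91 percentage points.

The unemployment rate changes by −0.91 percentage points.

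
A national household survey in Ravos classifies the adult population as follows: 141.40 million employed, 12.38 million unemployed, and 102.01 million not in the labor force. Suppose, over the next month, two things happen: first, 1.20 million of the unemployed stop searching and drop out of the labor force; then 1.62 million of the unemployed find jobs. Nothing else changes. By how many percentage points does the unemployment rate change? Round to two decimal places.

Initially, labor force = 141.40 + 12.38 = 153.78 million, so u = 12.38/153.78 = 8.05%.
After the first change, unemployed and labor force both fall by 1.20 → E = 141.40, U = 11.18, labor force = 152.58 million.
After the second change, unemployed falls and employed rises by 1.62; labor force unchanged → E = 143.02, U = 9.56, labor force = 152.58 million.
New unemployment rate = 9.56 / 152.58 = 6.27%.
Change = 6.27% − 8.05% = −1.78 percentage points.

The unemployment rate changes by −1.78 percentage points.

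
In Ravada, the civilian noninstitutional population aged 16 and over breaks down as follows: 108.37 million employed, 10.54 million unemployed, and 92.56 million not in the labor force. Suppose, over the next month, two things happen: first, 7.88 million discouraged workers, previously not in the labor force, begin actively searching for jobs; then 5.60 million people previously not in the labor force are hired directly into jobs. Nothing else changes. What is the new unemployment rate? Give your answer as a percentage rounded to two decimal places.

New unemployment rate ≈ 13.91%.

Initially, labor force = 108.37 + 10.54 = 118.91 million, so u = 10.54/118.91 = 8.86%.
After the first change, unemployed and labor force both rise by 7.88 → E = 108.37, U = 18.42, labor force = 126.79 million.
After the second change, employed and labor force both rise by 5.60; unemployed unchanged → E = 113.97, U = 18.42, labor force = 132.39 million.
New unemployment rate = 18.42 / 132.39 = 13.91%.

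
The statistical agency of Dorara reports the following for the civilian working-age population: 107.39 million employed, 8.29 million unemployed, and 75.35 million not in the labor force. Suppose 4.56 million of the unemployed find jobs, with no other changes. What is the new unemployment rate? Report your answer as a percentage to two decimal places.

New unemployment rate ≈ 3.22%.

Initially, labor force = 107.39 + 8.29 = 115.68 million, so u = 8.29/115.68 = 7.17%.
After the change, unemployed falls and employed rises by 4.56; labor force unchanged → E = 111.95, U = 3.73, labor force = 115.68 million.
New unemployment rate = 3.73 / 115.68 = 3.22%.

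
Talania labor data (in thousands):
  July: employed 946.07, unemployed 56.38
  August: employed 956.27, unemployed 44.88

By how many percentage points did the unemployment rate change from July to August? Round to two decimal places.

The unemployment rate changed by −1.14 percentage points.

July: labor force = 946.07 + 56.38 = 1,002.45; u = 56.38/1,002.45 = 5.62%.
August: labor force = 956.27 + 44.88 = 1,001.15; u = 44.88/1,001.15 = 4.48%.
Change = 4.48% − 5.62% = −1.14 pp.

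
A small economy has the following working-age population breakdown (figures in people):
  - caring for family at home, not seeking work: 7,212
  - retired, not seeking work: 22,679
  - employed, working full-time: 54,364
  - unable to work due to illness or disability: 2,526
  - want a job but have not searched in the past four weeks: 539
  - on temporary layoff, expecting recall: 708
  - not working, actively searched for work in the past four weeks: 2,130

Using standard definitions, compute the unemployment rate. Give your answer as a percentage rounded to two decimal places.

Unemployment rate ≈ 4.96%.

Employed = 54,364.
Unemployed = 708 + 2,130 = 2,838 (jobless and actively searching, or on temporary layoff).
Labor force = 54,364 + 2,838 = 57,202.
Unemployment rate = 2,838 / 57,202 = 4.96%.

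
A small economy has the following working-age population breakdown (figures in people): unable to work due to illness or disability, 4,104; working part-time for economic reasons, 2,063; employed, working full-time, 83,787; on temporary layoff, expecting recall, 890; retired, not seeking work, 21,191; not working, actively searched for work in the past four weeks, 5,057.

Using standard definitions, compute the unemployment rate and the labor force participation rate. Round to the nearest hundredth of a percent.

Unemployment rate ≈ 6.48%; labor force participation rate ≈ 78.40%.

Employed = 2,063 + 83,787 = 85,850 (anyone who worked, including part-time for economic reasons, counts as employed).
Unemployed = 890 + 5,057 = 5,947 (jobless and actively searching, or on temporary layoff).
Labor force = 85,850 + 5,947 = 91,797.
Not in labor force = 4,104 + 21,191 = 25,295 (those not working and not actively searching are outside the labor force).
Civilian working-age population = 91,797 + 25,295 = 117,092.
Unemployment rate = 5,947 / 91,797 = 6.48%.
Labor force participation rate = 91,797 / 117,092 = 78.40%.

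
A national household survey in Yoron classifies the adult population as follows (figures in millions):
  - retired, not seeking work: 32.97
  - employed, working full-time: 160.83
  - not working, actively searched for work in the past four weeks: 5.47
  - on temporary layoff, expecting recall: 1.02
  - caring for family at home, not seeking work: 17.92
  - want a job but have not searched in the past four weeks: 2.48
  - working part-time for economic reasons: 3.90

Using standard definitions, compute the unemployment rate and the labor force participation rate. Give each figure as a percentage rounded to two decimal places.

Employed = 160.83 + 3.90 = 164.73 million (anyone who worked, including part-time for economic reasons, counts as employed).
Unemployed = 5.47 + 1.02 = 6.49 million (jobless and actively searching, or on temporary layoff).
Labor force = 164.73 + 6.49 = 171.22 million.
Not in labor force = 32.97 + 17.92 + 2.48 = 53.37 million (those not working and not actively searching are outside the labor force — including those who want a job but have given up searching).
Civilian working-age population = 171.22 + 53.37 = 224.59 million.
Unemployment rate = 6.49 / 171.22 = 3.79%.
Labor force participation rate = 171.22 / 224.59 = 76.24%.

Unemployment rate ≈ 3.79%; labor force participation rate ≈ 76.24%.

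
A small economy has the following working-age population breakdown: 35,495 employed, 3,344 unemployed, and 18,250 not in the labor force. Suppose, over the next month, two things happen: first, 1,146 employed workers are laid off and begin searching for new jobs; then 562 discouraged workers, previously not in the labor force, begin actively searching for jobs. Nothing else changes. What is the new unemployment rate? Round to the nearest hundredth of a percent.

Initially, labor force = 35,495 + 3,344 = 38,839, so u = 3,344/38,839 = 8.61%.
After the first change, employed falls and unemployed rises by 1,146; labor force unchanged → E = 34,349, U = 4,490, labor force = 38,839.
After the second change, unemployed and labor force both rise by 562 → E = 34,349, U = 5,052, labor force = 39,401.
New unemployment rate = 5,052 / 39,401 = 12.82%.

New unemployment rate ≈ 12.82%.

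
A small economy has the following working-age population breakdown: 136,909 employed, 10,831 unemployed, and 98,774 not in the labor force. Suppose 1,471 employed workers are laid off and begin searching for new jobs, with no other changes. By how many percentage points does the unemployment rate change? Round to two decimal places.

The unemployment rate changes by +1.00 percentage points.

Initially, labor force = 136,909 + 10,831 = 147,740, so u = 10,831/147,740 = 7.33%.
After the change, employed falls and unemployed rises by 1,471; labor force unchanged → E = 135,438, U = 12,302, labor force = 147,740.
New unemployment rate = 12,302 / 147,740 = 8.33%.
Change = 8.33% − 7.33% = +1.00 percentage points.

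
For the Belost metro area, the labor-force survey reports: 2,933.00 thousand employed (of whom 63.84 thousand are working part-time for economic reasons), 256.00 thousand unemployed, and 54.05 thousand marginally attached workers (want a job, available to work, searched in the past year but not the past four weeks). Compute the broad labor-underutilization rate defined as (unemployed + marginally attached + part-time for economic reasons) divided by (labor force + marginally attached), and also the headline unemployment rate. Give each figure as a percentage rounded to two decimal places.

Labor force = 2,933.00 + 256.00 = 3,189.00 thousand.
Numerator = 256.00 + 54.05 + 63.84 = 373.89 thousand.
Denominator = 3,189.00 + 54.05 = 3,243.05 thousand.
Broad rate = 373.89 / 3,243.05 = 11.53%.
Headline unemployment rate = 256.00 / 3,189.00 = 8.03%.

Broad underutilization rate ≈ 11.53%; headline unemployment rate ≈ 8.03%.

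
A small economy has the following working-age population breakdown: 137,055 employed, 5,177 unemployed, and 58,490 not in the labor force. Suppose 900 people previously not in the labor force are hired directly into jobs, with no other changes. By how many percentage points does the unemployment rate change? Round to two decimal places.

The unemployment rate changes by −0.02 percentage points.

Initially, labor force = 137,055 + 5,177 = 142,232, so u = 5,177/142,232 = 3.64%.
After the change, employed and labor force both rise by 900; unemployed unchanged → E = 137,955, U = 5,177, labor force = 143,132.
New unemployment rate = 5,177 / 143,132 = 3.62%.
Change = 3.62% − 3.64% = −0.02 percentage points.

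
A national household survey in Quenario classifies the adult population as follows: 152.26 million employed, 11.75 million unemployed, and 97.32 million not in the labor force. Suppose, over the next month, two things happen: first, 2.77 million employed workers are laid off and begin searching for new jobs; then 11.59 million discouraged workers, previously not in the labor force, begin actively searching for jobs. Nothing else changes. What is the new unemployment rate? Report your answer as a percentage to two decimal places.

New unemployment rate ≈ 14.87%.

Initially, labor force = 152.26 + 11.75 = 164.01 million, so u = 11.75/164.01 = 7.16%.
After the first change, employed falls and unemployed rises by 2.77; labor force unchanged → E = 149.49, U = 14.52, labor force = 164.01 million.
After the second change, unemployed and labor force both rise by 11.59 → E = 149.49, U = 26.11, labor force = 175.60 million.
New unemployment rate = 26.11 / 175.60 = 14.87%.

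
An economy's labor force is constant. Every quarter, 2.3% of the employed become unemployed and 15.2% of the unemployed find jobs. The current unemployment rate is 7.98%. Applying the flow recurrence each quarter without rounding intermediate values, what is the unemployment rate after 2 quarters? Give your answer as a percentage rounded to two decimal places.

With a fixed labor force, u_{t+1} = u_t + s·(1−u_t) − f·u_t = u_t·(1−s−f) + s.
Here 1−s−f = 0.825 and s = 0.023.
u_1 = 0.079800 × 0.825 + 0.023 = 0.088835.
u_2 = 0.088835 × 0.825 + 0.023 = 0.096289.

Unemployment rate after two quarters ≈ 9.63%.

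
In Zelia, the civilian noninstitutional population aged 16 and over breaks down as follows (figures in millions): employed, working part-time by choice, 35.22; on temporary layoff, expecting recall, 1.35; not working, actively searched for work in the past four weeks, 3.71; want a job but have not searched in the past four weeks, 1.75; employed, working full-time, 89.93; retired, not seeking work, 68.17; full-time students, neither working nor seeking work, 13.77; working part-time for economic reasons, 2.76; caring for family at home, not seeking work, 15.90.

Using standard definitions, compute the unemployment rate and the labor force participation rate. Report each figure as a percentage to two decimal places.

Unemployment rate ≈ 3.81%; labor force participation rate ≈ 57.18%.

Employed = 35.22 + 89.93 + 2.76 = 127.91 million (anyone who worked, including part-time for economic reasons, counts as employed).
Unemployed = 1.35 + 3.71 = 5.06 million (jobless and actively searching, or on temporary layoff).
Labor force = 127.91 + 5.06 = 132.97 million.
Not in labor force = 1.75 + 68.17 + 13.77 + 15.90 = 99.59 million (those not working and not actively searching are outside the labor force — including those who want a job but have given up searching).
Civilian working-age population = 132.97 + 99.59 = 232.56 million.
Unemployment rate = 5.06 / 132.97 = 3.81%.
Labor force participation rate = 132.97 / 232.56 = 57.18%.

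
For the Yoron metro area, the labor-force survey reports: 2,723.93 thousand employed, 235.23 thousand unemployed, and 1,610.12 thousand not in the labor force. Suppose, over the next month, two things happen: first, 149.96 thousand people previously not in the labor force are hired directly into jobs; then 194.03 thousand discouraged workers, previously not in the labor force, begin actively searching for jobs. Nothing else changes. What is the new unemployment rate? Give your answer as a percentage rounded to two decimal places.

Initially, labor force = 2,723.93 + 235.23 = 2,959.16 thousand, so u = 235.23/2,959.16 = 7.95%.
After the first change, employed and labor force both rise by 149.96; unemployed unchanged → E = 2,873.89, U = 235.23, labor force = 3,109.12 thousand.
After the second change, unemployed and labor force both rise by 194.03 → E = 2,873.89, U = 429.26, labor force = 3,303.15 thousand.
New unemployment rate = 429.26 / 3,303.15 = 13.00%.

New unemployment rate ≈ 13.00%.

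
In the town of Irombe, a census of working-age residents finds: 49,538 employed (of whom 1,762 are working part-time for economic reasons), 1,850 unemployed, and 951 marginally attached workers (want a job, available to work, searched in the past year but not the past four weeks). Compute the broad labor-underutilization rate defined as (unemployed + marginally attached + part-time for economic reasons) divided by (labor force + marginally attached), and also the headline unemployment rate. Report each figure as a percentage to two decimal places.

Labor force = 49,538 + 1,850 = 51,388.
Numerator = 1,850 + 951 + 1,762 = 4,563.
Denominator = 51,388 + 951 = 52,339.
Broad rate = 4,563 / 52,339 = 8.72%.
Headline unemployment rate = 1,850 / 51,388 = 3.60%.

Broad underutilization rate ≈ 8.72%; headline unemployment rate ≈ 3.60%.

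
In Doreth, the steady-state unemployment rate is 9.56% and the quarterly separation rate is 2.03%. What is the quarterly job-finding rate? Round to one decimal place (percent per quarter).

Job-finding rate ≈ 19.2% per quarter.

From u* = s/(s+f): f = s·(1−u)/u.
f = 2.03 × (1 − 0.0956) / 0.0956 = 1.8359 / 0.0956 ≈ 19.2% per quarter.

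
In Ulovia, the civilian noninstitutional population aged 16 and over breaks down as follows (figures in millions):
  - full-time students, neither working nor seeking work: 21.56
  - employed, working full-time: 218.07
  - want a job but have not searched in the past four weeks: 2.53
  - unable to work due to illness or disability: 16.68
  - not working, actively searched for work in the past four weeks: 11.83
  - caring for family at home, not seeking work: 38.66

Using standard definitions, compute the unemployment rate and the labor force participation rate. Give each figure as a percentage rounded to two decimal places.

Unemployment rate ≈ 5.15%; labor force participation rate ≈ 74.32%.

Employed = 218.07 million.
Unemployed = 11.83 million.
Labor force = 218.07 + 11.83 = 229.90 million.
Not in labor force = 21.56 + 2.53 + 16.68 + 38.66 = 79.43 million (those not working and not actively searching are outside the labor force — including those who want a job but have given up searching).
Civilian working-age population = 229.90 + 79.43 = 309.33 million.
Unemployment rate = 11.83 / 229.90 = 5.15%.
Labor force participation rate = 229.90 / 309.33 = 74.32%.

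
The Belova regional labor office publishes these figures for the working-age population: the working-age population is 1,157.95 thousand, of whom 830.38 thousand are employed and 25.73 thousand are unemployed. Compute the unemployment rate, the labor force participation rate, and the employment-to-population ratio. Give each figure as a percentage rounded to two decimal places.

Labor force = employed + unemployed = 830.38 + 25.73 = 856.11 thousand.
Unemployment rate = 25.73 / 856.11 = 3.01%.
Labor force participation rate = 856.11 / 1,157.95 = 73.93%.
Employment-population ratio = 830.38 / 1,157.95 = 71.71%.

Unemployment rate ≈ 3.01%; labor force participation rate ≈ 73.93%; employment-population ratio ≈ 71.71%.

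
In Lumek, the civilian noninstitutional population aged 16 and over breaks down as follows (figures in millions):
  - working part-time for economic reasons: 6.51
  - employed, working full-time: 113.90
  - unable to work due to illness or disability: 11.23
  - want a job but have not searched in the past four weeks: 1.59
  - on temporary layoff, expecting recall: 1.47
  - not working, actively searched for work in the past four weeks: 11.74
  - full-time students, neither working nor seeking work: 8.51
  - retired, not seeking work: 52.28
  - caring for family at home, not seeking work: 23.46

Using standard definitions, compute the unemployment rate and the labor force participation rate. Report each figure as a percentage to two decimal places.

Unemployment rate ≈ 9.89%; labor force participation rate ≈ 57.92%.

Employed = 6.51 + 113.90 = 120.41 million (anyone who worked, including part-time for economic reasons, counts as employed).
Unemployed = 1.47 + 11.74 = 13.21 million (jobless and actively searching, or on temporary layoff).
Labor force = 120.41 + 13.21 = 133.62 million.
Not in labor force = 11.23 + 1.59 + 8.51 + 52.28 + 23.46 = 97.07 million (those not working and not actively searching are outside the labor force — including those who want a job but have given up searching).
Civilian working-age population = 133.62 + 97.07 = 230.69 million.
Unemployment rate = 13.21 / 133.62 = 9.89%.
Labor force participation rate = 133.62 / 230.69 = 57.92%.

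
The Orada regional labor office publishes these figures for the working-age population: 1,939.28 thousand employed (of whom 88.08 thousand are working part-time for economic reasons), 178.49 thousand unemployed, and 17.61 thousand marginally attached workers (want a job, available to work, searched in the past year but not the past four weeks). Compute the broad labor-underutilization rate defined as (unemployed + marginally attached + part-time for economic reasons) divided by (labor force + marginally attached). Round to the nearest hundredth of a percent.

Labor force = 1,939.28 + 178.49 = 2,117.77 thousand.
Numerator = 178.49 + 17.61 + 88.08 = 284.18 thousand.
Denominator = 2,117.77 + 17.61 = 2,135.38 thousand.
Broad rate = 284.18 / 2,135.38 = 13.31%.

Broad underutilization rate ≈ 13.31%.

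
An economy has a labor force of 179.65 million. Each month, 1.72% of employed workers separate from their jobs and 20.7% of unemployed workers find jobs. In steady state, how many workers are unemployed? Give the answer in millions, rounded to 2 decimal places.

Steady-state unemployment rate u* = s/(s+f) = 1.72/(1.72+20.7) = 0.076717.
Unemployed = u* × labor force = 0.076717 × 179.65 ≈ 13.78 million.

About 13.78 million are unemployed in steady state.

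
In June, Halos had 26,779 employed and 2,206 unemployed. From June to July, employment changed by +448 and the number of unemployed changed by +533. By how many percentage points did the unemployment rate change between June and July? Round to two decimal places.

June: labor force = 26,779 + 2,206 = 28,985; u = 2,206/28,985 = 7.61%.
July: labor force = 27,227 + 2,739 = 29,966; u = 2,739/29,966 = 9.14%.
Change = 9.14% − 7.61% = +1.53 pp.

The unemployment rate changed by +1.53 percentage points.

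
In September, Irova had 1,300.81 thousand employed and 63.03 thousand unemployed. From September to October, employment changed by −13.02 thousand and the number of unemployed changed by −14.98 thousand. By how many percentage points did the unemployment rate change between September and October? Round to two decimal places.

The unemployment rate changed by −1.02 percentage points.

September: labor force = 1,300.81 + 63.03 = 1,363.84; u = 63.03/1,363.84 = 4.62%.
October: labor force = 1,287.79 + 48.05 = 1,335.84; u = 48.05/1,335.84 = 3.60%.
Change = 3.60% − 4.62% = −1.02 pp.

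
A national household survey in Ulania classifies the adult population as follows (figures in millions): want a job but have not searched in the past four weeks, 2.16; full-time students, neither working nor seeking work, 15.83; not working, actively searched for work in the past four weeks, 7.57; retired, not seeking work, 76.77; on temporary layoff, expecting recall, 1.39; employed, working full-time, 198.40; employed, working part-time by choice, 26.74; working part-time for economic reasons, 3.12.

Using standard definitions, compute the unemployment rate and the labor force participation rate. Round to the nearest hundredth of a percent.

Employed = 198.40 + 26.74 + 3.12 = 228.26 million (anyone who worked, including part-time for economic reasons, counts as employed).
Unemployed = 7.57 + 1.39 = 8.96 million (jobless and actively searching, or on temporary layoff).
Labor force = 228.26 + 8.96 = 237.22 million.
Not in labor force = 2.16 + 15.83 + 76.77 = 94.76 million (those not working and not actively searching are outside the labor force — including those who want a job but have given up searching).
Civilian working-age population = 237.22 + 94.76 = 331.98 million.
Unemployment rate = 8.96 / 237.22 = 3.78%.
Labor force participation rate = 237.22 / 331.98 = 71.46%.

Unemployment rate ≈ 3.78%; labor force participation rate ≈ 71.46%.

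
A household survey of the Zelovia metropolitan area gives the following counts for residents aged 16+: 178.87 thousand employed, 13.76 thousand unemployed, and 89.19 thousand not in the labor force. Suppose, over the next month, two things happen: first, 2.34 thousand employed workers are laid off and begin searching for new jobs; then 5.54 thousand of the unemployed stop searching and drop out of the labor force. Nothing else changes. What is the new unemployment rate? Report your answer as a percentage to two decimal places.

Initially, labor force = 178.87 + 13.76 = 192.63 thousand, so u = 13.76/192.63 = 7.14%.
After the first change, employed falls and unemployed rises by 2.34; labor force unchanged → E = 176.53, U = 16.10, labor force = 192.63 thousand.
After the second change, unemployed and labor force both fall by 5.54 → E = 176.53, U = 10.56, labor force = 187.09 thousand.
New unemployment rate = 10.56 / 187.09 = 5.64%.

New unemployment rate ≈ 5.64%.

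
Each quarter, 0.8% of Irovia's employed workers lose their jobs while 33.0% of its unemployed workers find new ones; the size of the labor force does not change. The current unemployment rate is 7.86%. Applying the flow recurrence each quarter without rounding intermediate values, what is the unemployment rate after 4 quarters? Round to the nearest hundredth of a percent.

Unemployment rate after four quarters ≈ 3.42%.

With a fixed labor force, u_{t+1} = u_t + s·(1−u_t) − f·u_t = u_t·(1−s−f) + s.
Here 1−s−f = 0.662 and s = 0.008.
u_1 = 0.078600 × 0.662 + 0.008 = 0.060033.
u_2 = 0.060033 × 0.662 + 0.008 = 0.047742.
u_3 = 0.047742 × 0.662 + 0.008 = 0.039605.
u_4 = 0.039605 × 0.662 + 0.008 = 0.034219.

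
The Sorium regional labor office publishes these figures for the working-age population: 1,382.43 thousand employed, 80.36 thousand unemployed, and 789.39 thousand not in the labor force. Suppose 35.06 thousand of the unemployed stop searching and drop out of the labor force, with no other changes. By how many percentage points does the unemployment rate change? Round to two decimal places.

Initially, labor force = 1,382.43 + 80.36 = 1,462.79 thousand, so u = 80.36/1,462.79 = 5.49%.
After the change, unemployed and labor force both fall by 35.06 → E = 1,382.43, U = 45.30, labor force = 1,427.73 thousand.
New unemployment rate = 45.30 / 1,427.73 = 3.17%.
Change = 3.17% − 5.49% = −2.32 percentage points.

The unemployment rate changes by −2.32 percentage points.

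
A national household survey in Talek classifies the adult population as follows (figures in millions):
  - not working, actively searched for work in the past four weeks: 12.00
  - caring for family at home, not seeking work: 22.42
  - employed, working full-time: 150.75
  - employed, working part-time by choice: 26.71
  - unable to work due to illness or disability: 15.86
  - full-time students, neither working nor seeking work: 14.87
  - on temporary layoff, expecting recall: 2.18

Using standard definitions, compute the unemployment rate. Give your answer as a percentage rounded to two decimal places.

Unemployment rate ≈ 7.40%.

Employed = 150.75 + 26.71 = 177.46 million.
Unemployed = 12.00 + 2.18 = 14.18 million (jobless and actively searching, or on temporary layoff).
Labor force = 177.46 + 14.18 = 191.64 million.
Unemployment rate = 14.18 / 191.64 = 7.40%.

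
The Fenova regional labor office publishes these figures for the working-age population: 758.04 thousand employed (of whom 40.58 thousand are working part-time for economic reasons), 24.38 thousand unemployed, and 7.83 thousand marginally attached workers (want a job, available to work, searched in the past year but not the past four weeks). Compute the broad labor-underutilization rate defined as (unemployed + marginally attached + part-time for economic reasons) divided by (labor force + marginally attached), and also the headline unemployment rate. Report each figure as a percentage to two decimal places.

Broad underutilization rate ≈ 9.21%; headline unemployment rate ≈ 3.12%.

Labor force = 758.04 + 24.38 = 782.42 thousand.
Numerator = 24.38 + 7.83 + 40.58 = 72.79 thousand.
Denominator = 782.42 + 7.83 = 790.25 thousand.
Broad rate = 72.79 / 790.25 = 9.21%.
Headline unemployment rate = 24.38 / 782.42 = 3.12%.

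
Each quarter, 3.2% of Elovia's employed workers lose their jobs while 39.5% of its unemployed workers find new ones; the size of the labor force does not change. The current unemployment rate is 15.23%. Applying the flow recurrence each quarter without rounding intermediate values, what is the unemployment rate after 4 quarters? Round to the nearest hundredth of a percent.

With a fixed labor force, u_{t+1} = u_t + s·(1−u_t) − f·u_t = u_t·(1−s−f) + s.
Here 1−s−f = 0.573 and s = 0.032.
u_1 = 0.152300 × 0.573 + 0.032 = 0.119268.
u_2 = 0.119268 × 0.573 + 0.032 = 0.100341.
u_3 = 0.100341 × 0.573 + 0.032 = 0.089495.
u_4 = 0.089495 × 0.573 + 0.032 = 0.083281.

Unemployment rate after four quarters ≈ 8.33%.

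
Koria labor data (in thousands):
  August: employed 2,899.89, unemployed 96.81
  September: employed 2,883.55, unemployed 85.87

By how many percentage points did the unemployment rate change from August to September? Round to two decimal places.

The unemployment rate changed by −0.34 percentage points.

August: labor force = 2,899.89 + 96.81 = 2,996.70; u = 96.81/2,996.70 = 3.23%.
September: labor force = 2,883.55 + 85.87 = 2,969.42; u = 85.87/2,969.42 = 2.89%.
Change = 2.89% − 3.23% = −0.34 pp.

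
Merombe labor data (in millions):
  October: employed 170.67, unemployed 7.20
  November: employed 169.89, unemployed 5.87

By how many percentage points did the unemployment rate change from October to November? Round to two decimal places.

October: labor force = 170.67 + 7.20 = 177.87; u = 7.20/177.87 = 4.05%.
November: labor force = 169.89 + 5.87 = 175.76; u = 5.87/175.76 = 3.34%.
Change = 3.34% − 4.05% = −0.71 pp.

The unemployment rate changed by −0.71 percentage points.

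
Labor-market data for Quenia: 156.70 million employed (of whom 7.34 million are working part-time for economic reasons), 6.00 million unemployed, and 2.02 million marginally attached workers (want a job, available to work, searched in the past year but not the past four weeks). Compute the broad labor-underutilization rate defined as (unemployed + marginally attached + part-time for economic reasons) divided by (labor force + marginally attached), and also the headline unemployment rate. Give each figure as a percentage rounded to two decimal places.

Labor force = 156.70 + 6.00 = 162.70 million.
Numerator = 6.00 + 2.02 + 7.34 = 15.36 million.
Denominator = 162.70 + 2.02 = 164.72 million.
Broad rate = 15.36 / 164.72 = 9.32%.
Headline unemployment rate = 6.00 / 162.70 = 3.69%.

Broad underutilization rate ≈ 9.32%; headline unemployment rate ≈ 3.69%.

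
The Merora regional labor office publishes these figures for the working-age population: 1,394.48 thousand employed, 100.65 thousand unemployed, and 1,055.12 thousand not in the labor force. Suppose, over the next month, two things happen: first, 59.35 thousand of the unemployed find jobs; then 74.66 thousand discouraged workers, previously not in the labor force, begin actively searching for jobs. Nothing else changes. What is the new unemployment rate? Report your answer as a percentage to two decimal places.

New unemployment rate ≈ 7.39%.

Initially, labor force = 1,394.48 + 100.65 = 1,495.13 thousand, so u = 100.65/1,495.13 = 6.73%.
After the first change, unemployed falls and employed rises by 59.35; labor force unchanged → E = 1,453.83, U = 41.30, labor force = 1,495.13 thousand.
After the second change, unemployed and labor force both rise by 74.66 → E = 1,453.83, U = 115.96, labor force = 1,569.79 thousand.
New unemployment rate = 115.96 / 1,569.79 = 7.39%.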